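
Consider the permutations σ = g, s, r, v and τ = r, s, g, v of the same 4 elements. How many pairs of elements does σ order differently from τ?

3

Assign each item its position (1..4) in the first ordering, then rewrite the second ordering as that position sequence:
positions: g→1, s→2, r→3, v→4
second ordering as positions: [3, 2, 1, 4]
Discordant pairs = inversions in this position sequence.
3: 2, 1 → 2
2: 1 → 1
1: 0
4: 0
Total: 2 + 1 + 0 + 0 = 3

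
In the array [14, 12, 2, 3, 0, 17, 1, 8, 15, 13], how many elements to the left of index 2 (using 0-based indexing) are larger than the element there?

The element at index 2 is 2.
Elements before it: 14, 12
Those larger than 2: 14, 12

2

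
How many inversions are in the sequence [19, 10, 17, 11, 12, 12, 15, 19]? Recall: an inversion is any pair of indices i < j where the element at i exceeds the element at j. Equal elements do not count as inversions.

10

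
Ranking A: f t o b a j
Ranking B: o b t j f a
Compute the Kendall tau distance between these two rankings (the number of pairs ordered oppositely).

7 discordant pairs

Assign each item its position (1..6) in the first ordering, then rewrite the second ordering as that position sequence:
positions: f→1, t→2, o→3, b→4, a→5, j→6
second ordering as positions: [3, 4, 2, 6, 1, 5]
Discordant pairs = inversions in this position sequence.
3: 2, 1 → 2
4: 2, 1 → 2
2: 1 → 1
6: 1, 5 → 2
1: 0
5: 0
Total: 2 + 2 + 1 + 2 + 0 + 0 = 7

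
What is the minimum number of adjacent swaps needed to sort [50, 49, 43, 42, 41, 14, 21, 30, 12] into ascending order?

Adjacent swaps: 33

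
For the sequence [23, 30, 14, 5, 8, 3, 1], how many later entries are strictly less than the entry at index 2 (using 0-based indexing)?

4

The element at index 2 is 14.
Elements after it: 5, 8, 3, 1
Those smaller than 14: 5, 8, 3, 1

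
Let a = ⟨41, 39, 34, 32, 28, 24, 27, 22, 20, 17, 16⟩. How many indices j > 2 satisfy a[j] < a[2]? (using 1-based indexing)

The element at index 2 is 39.
Elements after it: 34, 32, 28, 24, 27, 22, 20, 17, 16
Those smaller than 39: 34, 32, 28, 24, 27, 22, 20, 17, 16

9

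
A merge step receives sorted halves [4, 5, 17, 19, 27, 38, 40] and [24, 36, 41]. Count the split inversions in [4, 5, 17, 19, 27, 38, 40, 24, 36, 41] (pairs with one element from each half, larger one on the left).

5 cross-inversions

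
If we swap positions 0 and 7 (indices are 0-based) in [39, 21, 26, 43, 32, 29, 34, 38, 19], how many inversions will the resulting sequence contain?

Positions 0 and 7 hold 39 and 38; after swapping, the array is [38, 21, 26, 43, 32, 29, 34, 39, 19].
Count, for each position, how many later elements it exceeds:
38: 6
21: 1
26: 1
43: 5
32: 2
29: 1
34: 1
39: 1
19: 0
Sum: 6 + 1 + 1 + 5 + 2 + 1 + 1 + 1 + 0 = 18

18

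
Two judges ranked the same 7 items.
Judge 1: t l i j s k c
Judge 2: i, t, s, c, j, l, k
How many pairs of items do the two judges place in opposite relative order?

Discordant pairs: 8

Assign each item its position (1..7) in the first ordering, then rewrite the second ordering as that position sequence:
positions: t→1, l→2, i→3, j→4, s→5, k→6, c→7
second ordering as positions: [3, 1, 5, 7, 4, 2, 6]
Discordant pairs = inversions in this position sequence.
3: 1, 2 → 2
1: 0
5: 4, 2 → 2
7: 4, 2, 6 → 3
4: 2 → 1
2: 0
6: 0
Total: 2 + 0 + 2 + 3 + 1 + 0 + 0 = 8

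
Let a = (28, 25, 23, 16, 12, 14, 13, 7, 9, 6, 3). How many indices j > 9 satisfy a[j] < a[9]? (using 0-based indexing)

1

The element at index 9 is 6.
Elements after it: 3
Those smaller than 6: 3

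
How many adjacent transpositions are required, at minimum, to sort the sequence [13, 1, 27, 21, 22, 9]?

7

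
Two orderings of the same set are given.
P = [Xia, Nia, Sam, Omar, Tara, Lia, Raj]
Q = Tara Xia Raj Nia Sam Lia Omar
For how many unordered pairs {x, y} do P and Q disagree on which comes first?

Assign each item its position (1..7) in the first ordering, then rewrite the second ordering as that position sequence:
positions: Xia→1, Nia→2, Sam→3, Omar→4, Tara→5, Lia→6, Raj→7
second ordering as positions: [5, 1, 7, 2, 3, 6, 4]
Discordant pairs = inversions in this position sequence.
5: 1, 2, 3, 4 → 4
1: 0
7: 2, 3, 6, 4 → 4
2: 0
3: 0
6: 4 → 1
4: 0
Total: 4 + 0 + 4 + 0 + 0 + 1 + 0 = 9

There are 9 disagreeing pairs.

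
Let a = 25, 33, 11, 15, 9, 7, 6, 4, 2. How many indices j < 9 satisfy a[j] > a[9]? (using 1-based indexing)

8 such elements

The element at index 9 is 2.
Elements before it: 25, 33, 11, 15, 9, 7, 6, 4
Those larger than 2: 25, 33, 11, 15, 9, 7, 6, 4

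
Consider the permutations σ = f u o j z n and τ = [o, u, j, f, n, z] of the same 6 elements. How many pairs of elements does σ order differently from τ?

Assign each item its position (1..6) in the first ordering, then rewrite the second ordering as that position sequence:
positions: f→1, u→2, o→3, j→4, z→5, n→6
second ordering as positions: [3, 2, 4, 1, 6, 5]
Discordant pairs = inversions in this position sequence.
3: 2, 1 → 2
2: 1 → 1
4: 1 → 1
1: 0
6: 5 → 1
5: 0
Total: 2 + 1 + 1 + 0 + 1 + 0 = 5

5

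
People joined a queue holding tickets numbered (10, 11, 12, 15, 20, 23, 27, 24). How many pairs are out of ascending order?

Sweep left to right; for each value list the smaller values that follow it:
10 → none → 0
11 → none → 0
12 → none → 0
15 → none → 0
20 → none → 0
23 → none → 0
27 → 24 → 1
24 → none → 0
Sum: 0 + 0 + 0 + 0 + 0 + 0 + 1 + 0 = 1

1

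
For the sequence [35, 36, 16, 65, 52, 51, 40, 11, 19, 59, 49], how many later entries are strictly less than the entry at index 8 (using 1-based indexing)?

The element at index 8 is 11.
Elements after it: 19, 59, 49
None of them are smaller than 11.

0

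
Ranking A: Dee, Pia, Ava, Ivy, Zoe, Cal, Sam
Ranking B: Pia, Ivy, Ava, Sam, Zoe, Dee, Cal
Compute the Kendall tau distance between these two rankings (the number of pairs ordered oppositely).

8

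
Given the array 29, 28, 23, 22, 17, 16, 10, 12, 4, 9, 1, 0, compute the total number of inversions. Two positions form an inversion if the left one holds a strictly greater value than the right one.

For each element, count later entries that are smaller:
29 → 28, 23, 22, 17, 16, 10, 12, 4, 9, 1, 0 → 11
28 → 23, 22, 17, 16, 10, 12, 4, 9, 1, 0 → 10
23 → 22, 17, 16, 10, 12, 4, 9, 1, 0 → 9
22 → 17, 16, 10, 12, 4, 9, 1, 0 → 8
17 → 16, 10, 12, 4, 9, 1, 0 → 7
16 → 10, 12, 4, 9, 1, 0 → 6
10 → 4, 9, 1, 0 → 4
12 → 4, 9, 1, 0 → 4
4 → 1, 0 → 2
9 → 1, 0 → 2
1 → 0 → 1
0 → none → 0
Sum: 11 + 10 + 9 + 8 + 7 + 6 + 4 + 4 + 2 + 2 + 1 + 0 = 64

64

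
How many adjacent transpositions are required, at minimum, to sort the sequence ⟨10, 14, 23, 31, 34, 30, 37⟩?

2

Each adjacent swap fixes exactly one inversion, so the minimum swap count equals the number of inversions.
Count inversions — for each element, later elements that are smaller:
10: none → 0
14: none → 0
23: none → 0
31: 30 → 1
34: 30 → 1
30: none → 0
37: none → 0
Total inversions: 0 + 0 + 0 + 1 + 1 + 0 + 0 = 2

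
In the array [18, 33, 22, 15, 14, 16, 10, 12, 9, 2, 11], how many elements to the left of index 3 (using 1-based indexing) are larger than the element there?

1

The element at index 3 is 22.
Elements before it: 18, 33
Those larger than 22: 33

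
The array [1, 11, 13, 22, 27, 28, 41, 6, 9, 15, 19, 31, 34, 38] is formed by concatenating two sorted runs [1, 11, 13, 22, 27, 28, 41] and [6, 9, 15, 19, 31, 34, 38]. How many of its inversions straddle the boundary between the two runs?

Take each right-half value and tally the left-half values above it:
r = 6: 11, 13, 22, 27, 28, 41 → 6
r = 9: 11, 13, 22, 27, 28, 41 → 6
r = 15: 22, 27, 28, 41 → 4
r = 19: 22, 27, 28, 41 → 4
r = 31: 41 → 1
r = 34: 41 → 1
r = 38: 41 → 1
Cross-inversions: 6 + 6 + 4 + 4 + 1 + 1 + 1 = 23

There are 23 split inversions.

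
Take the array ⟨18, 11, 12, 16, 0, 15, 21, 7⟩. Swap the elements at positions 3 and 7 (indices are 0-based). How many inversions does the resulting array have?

12 inversions

Positions 3 and 7 hold 16 and 7; after swapping, the array is [18, 11, 12, 7, 0, 15, 21, 16].
Count, for each position, how many later elements it exceeds:
18: 6
11: 2
12: 2
7: 1
0: 0
15: 0
21: 1
16: 0
Sum: 6 + 2 + 2 + 1 + 0 + 0 + 1 + 0 = 12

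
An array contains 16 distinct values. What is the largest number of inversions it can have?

A reversed (strictly descending) arrangement makes every pair an inversion, giving C(16, 2) inversions.
C(16, 2) = 16·15/2 = 120

Inversions: 120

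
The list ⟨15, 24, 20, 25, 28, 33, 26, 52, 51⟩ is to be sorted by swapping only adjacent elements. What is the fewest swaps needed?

Minimum adjacent swaps = number of inversions (each swap of adjacent out-of-order elements removes one inversion and no swap can remove more).
Count inversions — for each element, later elements that are smaller:
15: none → 0
24: 20 → 1
20: none → 0
25: none → 0
28: 26 → 1
33: 26 → 1
26: none → 0
52: 51 → 1
51: none → 0
Total inversions: 0 + 1 + 0 + 0 + 1 + 1 + 0 + 1 + 0 = 4

4 swaps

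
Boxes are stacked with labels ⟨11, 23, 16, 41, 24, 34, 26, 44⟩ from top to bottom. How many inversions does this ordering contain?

Out-of-order pairs: 5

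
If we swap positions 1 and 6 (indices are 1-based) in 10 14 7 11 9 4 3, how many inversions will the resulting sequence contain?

12

Positions 1 and 6 hold 10 and 4; after swapping, the array is [4, 14, 7, 11, 9, 10, 3].
Count, for each position, how many later elements it exceeds:
4 → 3 → 1
14 → 7, 11, 9, 10, 3 → 5
7 → 3 → 1
11 → 9, 10, 3 → 3
9 → 3 → 1
10 → 3 → 1
3 → none → 0
Sum: 1 + 5 + 1 + 3 + 1 + 1 + 0 = 12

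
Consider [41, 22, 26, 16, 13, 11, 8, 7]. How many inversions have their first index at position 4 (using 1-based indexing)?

The element at index 4 is 16.
Elements after it: 13, 11, 8, 7
Those smaller than 16: 13, 11, 8, 7

4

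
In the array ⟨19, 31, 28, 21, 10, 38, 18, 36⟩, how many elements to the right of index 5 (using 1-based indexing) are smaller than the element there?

0 such elements

The element at index 5 is 10.
Elements after it: 38, 18, 36
None of them are smaller than 10.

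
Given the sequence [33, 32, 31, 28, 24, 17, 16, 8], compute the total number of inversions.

28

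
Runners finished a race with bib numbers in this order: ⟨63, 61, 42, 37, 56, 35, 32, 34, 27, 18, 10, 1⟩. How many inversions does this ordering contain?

Sweep left to right; for each value list the smaller values that follow it:
63 → 61, 42, 37, 56, 35, 32, 34, 27, 18, 10, 1 → 11
61 → 42, 37, 56, 35, 32, 34, 27, 18, 10, 1 → 10
42 → 37, 35, 32, 34, 27, 18, 10, 1 → 8
37 → 35, 32, 34, 27, 18, 10, 1 → 7
56 → 35, 32, 34, 27, 18, 10, 1 → 7
35 → 32, 34, 27, 18, 10, 1 → 6
32 → 27, 18, 10, 1 → 4
34 → 27, 18, 10, 1 → 4
27 → 18, 10, 1 → 3
18 → 10, 1 → 2
10 → 1 → 1
1 → none → 0
Sum: 11 + 10 + 8 + 7 + 7 + 6 + 4 + 4 + 3 + 2 + 1 + 0 = 63

63 inversions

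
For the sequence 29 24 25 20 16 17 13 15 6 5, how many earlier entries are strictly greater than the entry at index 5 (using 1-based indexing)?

The element at index 5 is 16.
Elements before it: 29, 24, 25, 20
Those larger than 16: 29, 24, 25, 20

4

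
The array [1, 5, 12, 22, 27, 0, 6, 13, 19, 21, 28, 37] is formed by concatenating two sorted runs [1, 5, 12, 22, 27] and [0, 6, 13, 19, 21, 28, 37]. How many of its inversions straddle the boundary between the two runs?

14 cross-inversions

Take each right-half value and tally the left-half values above it:
r = 0: 1, 5, 12, 22, 27 → 5
r = 6: 12, 22, 27 → 3
r = 13: 22, 27 → 2
r = 19: 22, 27 → 2
r = 21: 22, 27 → 2
r = 28: none → 0
r = 37: none → 0
Cross-inversions: 5 + 3 + 2 + 2 + 2 + 0 + 0 = 14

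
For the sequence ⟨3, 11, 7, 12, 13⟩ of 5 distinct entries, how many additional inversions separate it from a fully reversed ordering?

9

Maximum inversions for 5 distinct elements is C(5, 2) = 5·4/2 = 10.
Current inversions — for each element, count later smaller elements:
3: 0
11: 1
7: 0
12: 0
13: 0
Current total: 0 + 1 + 0 + 0 + 0 = 1
Shortfall: 10 − 1 = 9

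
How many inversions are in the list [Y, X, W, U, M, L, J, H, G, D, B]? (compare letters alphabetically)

There are 55 inversions.

Sweep left to right; for each value list the smaller values that follow it:
Y → X, W, U, M, L, J, H, G, D, B → 10
X → W, U, M, L, J, H, G, D, B → 9
W → U, M, L, J, H, G, D, B → 8
U → M, L, J, H, G, D, B → 7
M → L, J, H, G, D, B → 6
L → J, H, G, D, B → 5
J → H, G, D, B → 4
H → G, D, B → 3
G → D, B → 2
D → B → 1
B → none → 0
Sum: 10 + 9 + 8 + 7 + 6 + 5 + 4 + 3 + 2 + 1 + 0 = 55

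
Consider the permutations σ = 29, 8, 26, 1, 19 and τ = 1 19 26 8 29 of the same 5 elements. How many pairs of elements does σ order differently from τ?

9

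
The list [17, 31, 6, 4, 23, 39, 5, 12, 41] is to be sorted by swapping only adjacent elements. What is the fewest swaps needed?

Each adjacent swap fixes exactly one inversion, so the minimum swap count equals the number of inversions.
Count inversions — for each element, later elements that are smaller:
17: 6, 4, 5, 12 → 4
31: 6, 4, 23, 5, 12 → 5
6: 4, 5 → 2
4: none → 0
23: 5, 12 → 2
39: 5, 12 → 2
5: none → 0
12: none → 0
41: none → 0
Total inversions: 4 + 5 + 2 + 0 + 2 + 2 + 0 + 0 + 0 = 15

15 adjacent swaps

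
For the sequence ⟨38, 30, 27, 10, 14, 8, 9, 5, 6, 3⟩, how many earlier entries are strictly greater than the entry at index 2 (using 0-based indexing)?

2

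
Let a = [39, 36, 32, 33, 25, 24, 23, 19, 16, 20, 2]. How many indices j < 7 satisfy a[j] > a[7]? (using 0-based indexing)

The element at index 7 is 19.
Elements before it: 39, 36, 32, 33, 25, 24, 23
Those larger than 19: 39, 36, 32, 33, 25, 24, 23

7 such elements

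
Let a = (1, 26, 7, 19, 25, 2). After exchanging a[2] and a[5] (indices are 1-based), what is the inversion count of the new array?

Positions 2 and 5 hold 26 and 25; after swapping, the array is [1, 25, 7, 19, 26, 2].
Element-by-element contributions:
1 → none → 0
25 → 7, 19, 2 → 3
7 → 2 → 1
19 → 2 → 1
26 → 2 → 1
2 → none → 0
Sum: 0 + 3 + 1 + 1 + 1 + 0 = 6

6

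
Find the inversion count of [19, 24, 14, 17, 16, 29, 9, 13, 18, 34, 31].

23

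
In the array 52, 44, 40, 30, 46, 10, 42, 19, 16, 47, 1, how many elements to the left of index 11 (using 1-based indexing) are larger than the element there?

10

The element at index 11 is 1.
Elements before it: 52, 44, 40, 30, 46, 10, 42, 19, 16, 47
Those larger than 1: 52, 44, 40, 30, 46, 10, 42, 19, 16, 47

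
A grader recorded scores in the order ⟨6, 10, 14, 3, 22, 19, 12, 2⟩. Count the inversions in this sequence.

14 inversions

For each element, count later entries that are smaller:
6 → 3, 2 → 2
10 → 3, 2 → 2
14 → 3, 12, 2 → 3
3 → 2 → 1
22 → 19, 12, 2 → 3
19 → 12, 2 → 2
12 → 2 → 1
2 → none → 0
Sum: 2 + 2 + 3 + 1 + 3 + 2 + 1 + 0 = 14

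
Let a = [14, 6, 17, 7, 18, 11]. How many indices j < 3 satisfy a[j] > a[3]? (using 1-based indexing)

0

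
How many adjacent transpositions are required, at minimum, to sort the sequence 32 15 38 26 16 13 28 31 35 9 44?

Swaps: 25

Each adjacent swap fixes exactly one inversion, so the minimum swap count equals the number of inversions.
Count inversions — for each element, later elements that are smaller:
32: 15, 26, 16, 13, 28, 31, 9 → 7
15: 13, 9 → 2
38: 26, 16, 13, 28, 31, 35, 9 → 7
26: 16, 13, 9 → 3
16: 13, 9 → 2
13: 9 → 1
28: 9 → 1
31: 9 → 1
35: 9 → 1
9: none → 0
44: none → 0
Total inversions: 7 + 2 + 7 + 3 + 2 + 1 + 1 + 1 + 1 + 0 + 0 = 25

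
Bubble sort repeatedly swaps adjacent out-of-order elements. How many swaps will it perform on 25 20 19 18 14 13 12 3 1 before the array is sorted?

36

Minimum adjacent swaps = number of inversions (each swap of adjacent out-of-order elements removes one inversion and no swap can remove more).
Count inversions — for each element, later elements that are smaller:
25: 20, 19, 18, 14, 13, 12, 3, 1 → 8
20: 19, 18, 14, 13, 12, 3, 1 → 7
19: 18, 14, 13, 12, 3, 1 → 6
18: 14, 13, 12, 3, 1 → 5
14: 13, 12, 3, 1 → 4
13: 12, 3, 1 → 3
12: 3, 1 → 2
3: 1 → 1
1: none → 0
Total inversions: 8 + 7 + 6 + 5 + 4 + 3 + 2 + 1 + 0 = 36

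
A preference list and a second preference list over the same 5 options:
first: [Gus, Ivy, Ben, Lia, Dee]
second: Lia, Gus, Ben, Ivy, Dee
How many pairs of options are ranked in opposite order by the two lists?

4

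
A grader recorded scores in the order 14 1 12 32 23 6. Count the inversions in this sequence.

Inversion pairs (indices are 0-based):
(0,1): 14 > 1
(0,2): 14 > 12
(0,5): 14 > 6
(2,5): 12 > 6
(3,4): 32 > 23
(3,5): 32 > 6
(4,5): 23 > 6
That's 7 pairs.

7 inversions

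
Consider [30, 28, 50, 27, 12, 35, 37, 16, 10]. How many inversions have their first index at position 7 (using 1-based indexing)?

2

The element at index 7 is 37.
Elements after it: 16, 10
Those smaller than 37: 16, 10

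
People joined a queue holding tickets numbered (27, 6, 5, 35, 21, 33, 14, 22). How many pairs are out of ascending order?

13 inversions

Count, for each position, how many later elements it exceeds:
27 → 6, 5, 21, 14, 22 → 5
6 → 5 → 1
5 → none → 0
35 → 21, 33, 14, 22 → 4
21 → 14 → 1
33 → 14, 22 → 2
14 → none → 0
22 → none → 0
Sum: 5 + 1 + 0 + 4 + 1 + 2 + 0 + 0 = 13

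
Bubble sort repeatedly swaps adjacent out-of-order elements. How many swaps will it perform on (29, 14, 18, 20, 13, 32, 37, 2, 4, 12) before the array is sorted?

28

Each adjacent swap fixes exactly one inversion, so the minimum swap count equals the number of inversions.
Count inversions — for each element, later elements that are smaller:
29: 14, 18, 20, 13, 2, 4, 12 → 7
14: 13, 2, 4, 12 → 4
18: 13, 2, 4, 12 → 4
20: 13, 2, 4, 12 → 4
13: 2, 4, 12 → 3
32: 2, 4, 12 → 3
37: 2, 4, 12 → 3
2: none → 0
4: none → 0
12: none → 0
Total inversions: 7 + 4 + 4 + 4 + 3 + 3 + 3 + 0 + 0 + 0 = 28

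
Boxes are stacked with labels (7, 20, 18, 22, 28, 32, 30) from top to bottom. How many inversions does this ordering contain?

Element-by-element contributions:
7: 0
20: 1
18: 0
22: 0
28: 0
32: 1
30: 0
Sum: 0 + 1 + 0 + 0 + 0 + 1 + 0 = 2

2 inversions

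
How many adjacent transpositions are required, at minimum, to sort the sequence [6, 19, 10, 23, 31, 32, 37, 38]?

The minimum number of adjacent swaps to sort an array equals its inversion count, since every such swap removes exactly one inversion.
Count inversions — for each element, later elements that are smaller:
6: none → 0
19: 10 → 1
10: none → 0
23: none → 0
31: none → 0
32: none → 0
37: none → 0
38: none → 0
Total inversions: 0 + 1 + 0 + 0 + 0 + 0 + 0 + 0 = 1

1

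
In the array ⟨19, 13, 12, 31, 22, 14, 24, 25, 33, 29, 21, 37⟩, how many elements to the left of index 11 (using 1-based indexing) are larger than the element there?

The element at index 11 is 21.
Elements before it: 19, 13, 12, 31, 22, 14, 24, 25, 33, 29
Those larger than 21: 31, 22, 24, 25, 33, 29

6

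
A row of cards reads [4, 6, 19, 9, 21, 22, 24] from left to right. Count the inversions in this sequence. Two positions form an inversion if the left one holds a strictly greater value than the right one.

1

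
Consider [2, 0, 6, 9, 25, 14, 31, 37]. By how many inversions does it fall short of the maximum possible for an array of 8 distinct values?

Maximum inversions for 8 distinct elements is C(8, 2) = 8·7/2 = 28.
Current inversions — for each element, count later smaller elements:
2: 1
0: 0
6: 0
9: 0
25: 1
14: 0
31: 0
37: 0
Current total: 1 + 0 + 0 + 0 + 1 + 0 + 0 + 0 = 2
Shortfall: 28 − 2 = 26

26 inversions short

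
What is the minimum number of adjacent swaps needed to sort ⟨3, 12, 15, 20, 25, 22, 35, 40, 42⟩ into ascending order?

Adjacent swaps: 1

Minimum adjacent swaps = number of inversions (each swap of adjacent out-of-order elements removes one inversion and no swap can remove more).
Count inversions — for each element, later elements that are smaller:
3: none → 0
12: none → 0
15: none → 0
20: none → 0
25: 22 → 1
22: none → 0
35: none → 0
40: none → 0
42: none → 0
Total inversions: 0 + 0 + 0 + 0 + 1 + 0 + 0 + 0 + 0 = 1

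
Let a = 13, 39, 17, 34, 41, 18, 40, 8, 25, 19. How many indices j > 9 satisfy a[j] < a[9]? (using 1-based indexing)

The element at index 9 is 25.
Elements after it: 19
Those smaller than 25: 19

1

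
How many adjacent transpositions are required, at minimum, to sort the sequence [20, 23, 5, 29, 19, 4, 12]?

Minimum adjacent swaps = number of inversions (each swap of adjacent out-of-order elements removes one inversion and no swap can remove more).
Count inversions — for each element, later elements that are smaller:
20: 5, 19, 4, 12 → 4
23: 5, 19, 4, 12 → 4
5: 4 → 1
29: 19, 4, 12 → 3
19: 4, 12 → 2
4: none → 0
12: none → 0
Total inversions: 4 + 4 + 1 + 3 + 2 + 0 + 0 = 14

14 adjacent swaps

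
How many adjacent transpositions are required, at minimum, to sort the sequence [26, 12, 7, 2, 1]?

10

Minimum adjacent swaps = number of inversions (each swap of adjacent out-of-order elements removes one inversion and no swap can remove more).
Count inversions — for each element, later elements that are smaller:
26: 12, 7, 2, 1 → 4
12: 7, 2, 1 → 3
7: 2, 1 → 2
2: 1 → 1
1: none → 0
Total inversions: 4 + 3 + 2 + 1 + 0 = 10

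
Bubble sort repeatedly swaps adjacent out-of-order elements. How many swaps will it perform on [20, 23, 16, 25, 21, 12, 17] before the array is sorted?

Swaps: 13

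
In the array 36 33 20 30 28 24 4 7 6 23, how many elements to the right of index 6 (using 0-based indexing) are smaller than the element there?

0 such elements

The element at index 6 is 4.
Elements after it: 7, 6, 23
None of them are smaller than 4.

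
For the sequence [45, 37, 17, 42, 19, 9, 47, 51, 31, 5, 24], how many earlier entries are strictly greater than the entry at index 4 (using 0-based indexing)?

The element at index 4 is 19.
Elements before it: 45, 37, 17, 42
Those larger than 19: 45, 37, 42

3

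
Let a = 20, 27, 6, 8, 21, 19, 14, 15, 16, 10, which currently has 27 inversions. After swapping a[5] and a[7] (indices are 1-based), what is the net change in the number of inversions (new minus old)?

-3

Positions 5 and 7 hold 21 and 14; after swapping, the array is [20, 27, 6, 8, 14, 19, 21, 15, 16, 10].
Count, for each position, how many later elements it exceeds:
20: 7
27: 8
6: 0
8: 0
14: 1
19: 3
21: 3
15: 1
16: 1
10: 0
Sum: 7 + 8 + 0 + 0 + 1 + 3 + 3 + 1 + 1 + 0 = 24
Change: 24 − 27 = -3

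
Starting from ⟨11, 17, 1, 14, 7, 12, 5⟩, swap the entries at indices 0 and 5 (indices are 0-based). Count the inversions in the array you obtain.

14

Positions 0 and 5 hold 11 and 12; after swapping, the array is [12, 17, 1, 14, 7, 11, 5].
For each element, count later entries that are smaller:
12: 4
17: 5
1: 0
14: 3
7: 1
11: 1
5: 0
Sum: 4 + 5 + 0 + 3 + 1 + 1 + 0 = 14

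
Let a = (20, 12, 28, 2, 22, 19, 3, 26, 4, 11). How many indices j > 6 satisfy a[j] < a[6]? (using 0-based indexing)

0

The element at index 6 is 3.
Elements after it: 26, 4, 11
None of them are smaller than 3.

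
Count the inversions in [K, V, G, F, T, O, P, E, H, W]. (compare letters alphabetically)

22

Sweep left to right; for each value list the smaller values that follow it:
K: 4
V: 7
G: 2
F: 1
T: 4
O: 2
P: 2
E: 0
H: 0
W: 0
Sum: 4 + 7 + 2 + 1 + 4 + 2 + 2 + 0 + 0 + 0 = 22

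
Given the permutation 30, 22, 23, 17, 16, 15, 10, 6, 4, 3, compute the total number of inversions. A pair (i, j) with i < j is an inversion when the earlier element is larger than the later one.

Count, for each position, how many later elements it exceeds:
30: 9
22: 7
23: 7
17: 6
16: 5
15: 4
10: 3
6: 2
4: 1
3: 0
Sum: 9 + 7 + 7 + 6 + 5 + 4 + 3 + 2 + 1 + 0 = 44

44 inversions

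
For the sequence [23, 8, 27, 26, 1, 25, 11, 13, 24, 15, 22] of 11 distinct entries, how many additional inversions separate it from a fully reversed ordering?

26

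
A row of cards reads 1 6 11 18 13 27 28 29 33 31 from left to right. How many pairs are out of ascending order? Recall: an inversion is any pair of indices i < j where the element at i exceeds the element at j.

Inversions: 2

Element-by-element contributions:
1: 0
6: 0
11: 0
18: 1
13: 0
27: 0
28: 0
29: 0
33: 1
31: 0
Sum: 0 + 0 + 0 + 1 + 0 + 0 + 0 + 0 + 1 + 0 = 2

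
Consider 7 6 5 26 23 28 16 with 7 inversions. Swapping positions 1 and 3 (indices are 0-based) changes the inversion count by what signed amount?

+1

Positions 1 and 3 hold 6 and 26; after swapping, the array is [7, 26, 5, 6, 23, 28, 16].
For each element, count later entries that are smaller:
7 → 5, 6 → 2
26 → 5, 6, 23, 16 → 4
5 → none → 0
6 → none → 0
23 → 16 → 1
28 → 16 → 1
16 → none → 0
Sum: 2 + 4 + 0 + 0 + 1 + 1 + 0 = 8
Change: 8 − 7 = +1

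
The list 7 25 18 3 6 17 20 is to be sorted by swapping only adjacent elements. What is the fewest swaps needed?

10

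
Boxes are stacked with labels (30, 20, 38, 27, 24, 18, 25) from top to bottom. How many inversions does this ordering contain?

There are 14 inversions.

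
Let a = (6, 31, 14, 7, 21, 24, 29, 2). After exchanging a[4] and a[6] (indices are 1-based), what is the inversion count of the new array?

16

Positions 4 and 6 hold 7 and 24; after swapping, the array is [6, 31, 14, 24, 21, 7, 29, 2].
For each element, count later entries that are smaller:
6 → 2 → 1
31 → 14, 24, 21, 7, 29, 2 → 6
14 → 7, 2 → 2
24 → 21, 7, 2 → 3
21 → 7, 2 → 2
7 → 2 → 1
29 → 2 → 1
2 → none → 0
Sum: 1 + 6 + 2 + 3 + 2 + 1 + 1 + 0 = 16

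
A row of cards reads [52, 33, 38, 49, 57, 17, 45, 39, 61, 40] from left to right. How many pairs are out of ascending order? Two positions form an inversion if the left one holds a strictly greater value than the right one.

20 inversions

Count, for each position, how many later elements it exceeds:
52 → 33, 38, 49, 17, 45, 39, 40 → 7
33 → 17 → 1
38 → 17 → 1
49 → 17, 45, 39, 40 → 4
57 → 17, 45, 39, 40 → 4
17 → none → 0
45 → 39, 40 → 2
39 → none → 0
61 → 40 → 1
40 → none → 0
Sum: 7 + 1 + 1 + 4 + 4 + 0 + 2 + 0 + 1 + 0 = 20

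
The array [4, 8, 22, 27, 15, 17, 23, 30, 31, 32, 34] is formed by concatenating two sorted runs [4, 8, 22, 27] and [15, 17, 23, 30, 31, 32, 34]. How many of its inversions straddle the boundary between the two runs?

5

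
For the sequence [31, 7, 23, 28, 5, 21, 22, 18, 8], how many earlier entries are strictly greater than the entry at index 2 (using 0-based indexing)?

1

The element at index 2 is 23.
Elements before it: 31, 7
Those larger than 23: 31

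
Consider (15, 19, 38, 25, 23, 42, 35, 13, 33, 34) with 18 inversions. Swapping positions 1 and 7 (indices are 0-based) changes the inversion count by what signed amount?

-1

Positions 1 and 7 hold 19 and 13; after swapping, the array is [15, 13, 38, 25, 23, 42, 35, 19, 33, 34].
Count, for each position, how many later elements it exceeds:
15: 1
13: 0
38: 6
25: 2
23: 1
42: 4
35: 3
19: 0
33: 0
34: 0
Sum: 1 + 0 + 6 + 2 + 1 + 4 + 3 + 0 + 0 + 0 = 17
Change: 17 − 18 = -1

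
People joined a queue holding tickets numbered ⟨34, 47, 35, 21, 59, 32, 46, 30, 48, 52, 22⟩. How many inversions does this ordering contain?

27

Element-by-element contributions:
34 → 21, 32, 30, 22 → 4
47 → 35, 21, 32, 46, 30, 22 → 6
35 → 21, 32, 30, 22 → 4
21 → none → 0
59 → 32, 46, 30, 48, 52, 22 → 6
32 → 30, 22 → 2
46 → 30, 22 → 2
30 → 22 → 1
48 → 22 → 1
52 → 22 → 1
22 → none → 0
Sum: 4 + 6 + 4 + 0 + 6 + 2 + 2 + 1 + 1 + 1 + 0 = 27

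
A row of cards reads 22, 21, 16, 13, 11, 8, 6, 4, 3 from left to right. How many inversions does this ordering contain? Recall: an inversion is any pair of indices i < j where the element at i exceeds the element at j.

Element-by-element contributions:
22: 8
21: 7
16: 6
13: 5
11: 4
8: 3
6: 2
4: 1
3: 0
Sum: 8 + 7 + 6 + 5 + 4 + 3 + 2 + 1 + 0 = 36

36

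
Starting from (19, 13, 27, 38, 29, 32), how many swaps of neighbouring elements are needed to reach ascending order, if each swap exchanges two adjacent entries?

3

The minimum number of adjacent swaps to sort an array equals its inversion count, since every such swap removes exactly one inversion.
Count inversions — for each element, later elements that are smaller:
19: 13 → 1
13: none → 0
27: none → 0
38: 29, 32 → 2
29: none → 0
32: none → 0
Total inversions: 1 + 0 + 0 + 2 + 0 + 0 = 3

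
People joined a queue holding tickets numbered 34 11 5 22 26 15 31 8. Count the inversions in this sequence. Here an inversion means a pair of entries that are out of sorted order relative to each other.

Count, for each position, how many later elements it exceeds:
34 → 11, 5, 22, 26, 15, 31, 8 → 7
11 → 5, 8 → 2
5 → none → 0
22 → 15, 8 → 2
26 → 15, 8 → 2
15 → 8 → 1
31 → 8 → 1
8 → none → 0
Sum: 7 + 2 + 0 + 2 + 2 + 1 + 1 + 0 = 15

15 out-of-order pairs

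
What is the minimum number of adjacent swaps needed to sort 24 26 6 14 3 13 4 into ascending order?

16 swaps

The minimum number of adjacent swaps to sort an array equals its inversion count, since every such swap removes exactly one inversion.
Count inversions — for each element, later elements that are smaller:
24: 6, 14, 3, 13, 4 → 5
26: 6, 14, 3, 13, 4 → 5
6: 3, 4 → 2
14: 3, 13, 4 → 3
3: none → 0
13: 4 → 1
4: none → 0
Total inversions: 5 + 5 + 2 + 3 + 0 + 1 + 0 = 16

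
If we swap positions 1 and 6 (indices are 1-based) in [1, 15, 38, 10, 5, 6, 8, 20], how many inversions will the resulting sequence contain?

Positions 1 and 6 hold 1 and 6; after swapping, the array is [6, 15, 38, 10, 5, 1, 8, 20].
Element-by-element contributions:
6: 2
15: 4
38: 5
10: 3
5: 1
1: 0
8: 0
20: 0
Sum: 2 + 4 + 5 + 3 + 1 + 0 + 0 + 0 = 15

Inversions: 15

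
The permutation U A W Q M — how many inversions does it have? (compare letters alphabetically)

6 inversions

Inversion pairs (indices are 1-based):
(1,2): U > A
(1,4): U > Q
(1,5): U > M
(3,4): W > Q
(3,5): W > M
(4,5): Q > M
That's 6 pairs.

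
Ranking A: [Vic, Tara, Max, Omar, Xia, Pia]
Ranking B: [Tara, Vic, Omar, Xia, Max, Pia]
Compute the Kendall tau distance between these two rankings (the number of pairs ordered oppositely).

3

Assign each item its position (1..6) in the first ordering, then rewrite the second ordering as that position sequence:
positions: Vic→1, Tara→2, Max→3, Omar→4, Xia→5, Pia→6
second ordering as positions: [2, 1, 4, 5, 3, 6]
Discordant pairs = inversions in this position sequence.
2: 1 → 1
1: 0
4: 3 → 1
5: 3 → 1
3: 0
6: 0
Total: 1 + 0 + 1 + 1 + 0 + 0 = 3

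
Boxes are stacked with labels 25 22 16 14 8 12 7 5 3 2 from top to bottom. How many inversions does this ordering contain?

For each element, count later entries that are smaller:
25: 9
22: 8
16: 7
14: 6
8: 4
12: 4
7: 3
5: 2
3: 1
2: 0
Sum: 9 + 8 + 7 + 6 + 4 + 4 + 3 + 2 + 1 + 0 = 44

Inversions: 44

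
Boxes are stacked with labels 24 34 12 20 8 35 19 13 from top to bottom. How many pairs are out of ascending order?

17

Sweep left to right; for each value list the smaller values that follow it:
24: 5
34: 5
12: 1
20: 3
8: 0
35: 2
19: 1
13: 0
Sum: 5 + 5 + 1 + 3 + 0 + 2 + 1 + 0 = 17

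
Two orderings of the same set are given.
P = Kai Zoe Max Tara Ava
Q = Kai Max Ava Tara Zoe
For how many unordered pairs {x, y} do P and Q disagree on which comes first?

4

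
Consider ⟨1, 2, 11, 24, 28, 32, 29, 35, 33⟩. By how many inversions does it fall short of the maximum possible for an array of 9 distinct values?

34

Maximum inversions for 9 distinct elements is C(9, 2) = 9·8/2 = 36.
Current inversions — for each element, count later smaller elements:
1: 0
2: 0
11: 0
24: 0
28: 0
32: 1
29: 0
35: 1
33: 0
Current total: 0 + 0 + 0 + 0 + 0 + 1 + 0 + 1 + 0 = 2
Shortfall: 36 − 2 = 34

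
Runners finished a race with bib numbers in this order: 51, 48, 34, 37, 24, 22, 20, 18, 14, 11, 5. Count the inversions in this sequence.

For each element, count later entries that are smaller:
51: 10
48: 9
34: 7
37: 7
24: 6
22: 5
20: 4
18: 3
14: 2
11: 1
5: 0
Sum: 10 + 9 + 7 + 7 + 6 + 5 + 4 + 3 + 2 + 1 + 0 = 54

54 out-of-order pairs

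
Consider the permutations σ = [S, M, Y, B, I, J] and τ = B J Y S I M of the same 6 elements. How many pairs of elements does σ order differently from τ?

Discordant pairs: 10

Assign each item its position (1..6) in the first ordering, then rewrite the second ordering as that position sequence:
positions: S→1, M→2, Y→3, B→4, I→5, J→6
second ordering as positions: [4, 6, 3, 1, 5, 2]
Discordant pairs = inversions in this position sequence.
4: 3, 1, 2 → 3
6: 3, 1, 5, 2 → 4
3: 1, 2 → 2
1: 0
5: 2 → 1
2: 0
Total: 3 + 4 + 2 + 0 + 1 + 0 = 10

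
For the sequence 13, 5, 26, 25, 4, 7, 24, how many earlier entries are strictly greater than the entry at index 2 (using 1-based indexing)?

1 such element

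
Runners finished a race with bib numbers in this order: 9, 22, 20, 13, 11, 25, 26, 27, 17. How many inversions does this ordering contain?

Sweep left to right; for each value list the smaller values that follow it:
9: 0
22: 4
20: 3
13: 1
11: 0
25: 1
26: 1
27: 1
17: 0
Sum: 0 + 4 + 3 + 1 + 0 + 1 + 1 + 1 + 0 = 11

11 inversions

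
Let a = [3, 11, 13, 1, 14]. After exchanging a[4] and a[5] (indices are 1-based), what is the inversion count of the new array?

4

Positions 4 and 5 hold 1 and 14; after swapping, the array is [3, 11, 13, 14, 1].
Count, for each position, how many later elements it exceeds:
3: 1
11: 1
13: 1
14: 1
1: 0
Sum: 1 + 1 + 1 + 1 + 0 = 4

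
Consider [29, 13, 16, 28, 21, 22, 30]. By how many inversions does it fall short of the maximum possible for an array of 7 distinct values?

Maximum inversions for 7 distinct elements is C(7, 2) = 7·6/2 = 21.
Current inversions — for each element, count later smaller elements:
29: 5
13: 0
16: 0
28: 2
21: 0
22: 0
30: 0
Current total: 5 + 0 + 0 + 2 + 0 + 0 + 0 = 7
Shortfall: 21 − 7 = 14

14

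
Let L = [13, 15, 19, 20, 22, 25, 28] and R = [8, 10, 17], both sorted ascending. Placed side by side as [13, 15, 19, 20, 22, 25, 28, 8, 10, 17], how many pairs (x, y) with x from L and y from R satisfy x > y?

Count, for every r in R, how many entries of L exceed r:
r = 8: 13, 15, 19, 20, 22, 25, 28 → 7
r = 10: 13, 15, 19, 20, 22, 25, 28 → 7
r = 17: 19, 20, 22, 25, 28 → 5
Cross-inversions: 7 + 7 + 5 = 19

19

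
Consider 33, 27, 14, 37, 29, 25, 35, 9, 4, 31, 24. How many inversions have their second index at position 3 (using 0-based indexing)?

0 such elements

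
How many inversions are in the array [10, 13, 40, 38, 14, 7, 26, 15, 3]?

21

Element-by-element contributions:
10 → 7, 3 → 2
13 → 7, 3 → 2
40 → 38, 14, 7, 26, 15, 3 → 6
38 → 14, 7, 26, 15, 3 → 5
14 → 7, 3 → 2
7 → 3 → 1
26 → 15, 3 → 2
15 → 3 → 1
3 → none → 0
Sum: 2 + 2 + 6 + 5 + 2 + 1 + 2 + 1 + 0 = 21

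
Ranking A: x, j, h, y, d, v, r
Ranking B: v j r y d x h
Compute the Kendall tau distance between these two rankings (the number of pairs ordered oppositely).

Assign each item its position (1..7) in the first ordering, then rewrite the second ordering as that position sequence:
positions: x→1, j→2, h→3, y→4, d→5, v→6, r→7
second ordering as positions: [6, 2, 7, 4, 5, 1, 3]
Discordant pairs = inversions in this position sequence.
6: 2, 4, 5, 1, 3 → 5
2: 1 → 1
7: 4, 5, 1, 3 → 4
4: 1, 3 → 2
5: 1, 3 → 2
1: 0
3: 0
Total: 5 + 1 + 4 + 2 + 2 + 0 + 0 = 14

14 discordant pairs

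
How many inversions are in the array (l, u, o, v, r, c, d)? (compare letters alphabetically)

13

Count, for each position, how many later elements it exceeds:
l: 2
u: 4
o: 2
v: 3
r: 2
c: 0
d: 0
Sum: 2 + 4 + 2 + 3 + 2 + 0 + 0 = 13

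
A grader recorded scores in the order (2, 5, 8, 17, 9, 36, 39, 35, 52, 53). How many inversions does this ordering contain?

There are 3 inversions.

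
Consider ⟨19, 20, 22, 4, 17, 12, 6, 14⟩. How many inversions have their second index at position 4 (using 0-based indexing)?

3

The element at index 4 is 17.
Elements before it: 19, 20, 22, 4
Those larger than 17: 19, 20, 22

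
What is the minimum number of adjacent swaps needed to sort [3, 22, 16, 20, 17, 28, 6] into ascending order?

Each adjacent swap fixes exactly one inversion, so the minimum swap count equals the number of inversions.
Count inversions — for each element, later elements that are smaller:
3: none → 0
22: 16, 20, 17, 6 → 4
16: 6 → 1
20: 17, 6 → 2
17: 6 → 1
28: 6 → 1
6: none → 0
Total inversions: 0 + 4 + 1 + 2 + 1 + 1 + 0 = 9

9 swaps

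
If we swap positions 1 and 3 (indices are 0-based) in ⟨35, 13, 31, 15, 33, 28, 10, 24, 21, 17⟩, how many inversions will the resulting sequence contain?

Positions 1 and 3 hold 13 and 15; after swapping, the array is [35, 15, 31, 13, 33, 28, 10, 24, 21, 17].
Count, for each position, how many later elements it exceeds:
35: 9
15: 2
31: 6
13: 1
33: 5
28: 4
10: 0
24: 2
21: 1
17: 0
Sum: 9 + 2 + 6 + 1 + 5 + 4 + 0 + 2 + 1 + 0 = 30

30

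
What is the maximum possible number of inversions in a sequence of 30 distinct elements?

The maximum occurs when the array is in strictly decreasing order: every one of the C(30, 2) pairs is inverted.
C(30, 2) = 30·29/2 = 435

Inversions: 435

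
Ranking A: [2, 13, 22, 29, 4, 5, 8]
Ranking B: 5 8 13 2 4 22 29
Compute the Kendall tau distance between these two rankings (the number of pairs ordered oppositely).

13 discordant pairs

Assign each item its position (1..7) in the first ordering, then rewrite the second ordering as that position sequence:
positions: 2→1, 13→2, 22→3, 29→4, 4→5, 5→6, 8→7
second ordering as positions: [6, 7, 2, 1, 5, 3, 4]
Discordant pairs = inversions in this position sequence.
6: 2, 1, 5, 3, 4 → 5
7: 2, 1, 5, 3, 4 → 5
2: 1 → 1
1: 0
5: 3, 4 → 2
3: 0
4: 0
Total: 5 + 5 + 1 + 0 + 2 + 0 + 0 = 13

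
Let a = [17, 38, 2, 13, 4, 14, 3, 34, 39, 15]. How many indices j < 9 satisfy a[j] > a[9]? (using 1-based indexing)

0

The element at index 9 is 39.
Elements before it: 17, 38, 2, 13, 4, 14, 3, 34
None of them are larger than 39.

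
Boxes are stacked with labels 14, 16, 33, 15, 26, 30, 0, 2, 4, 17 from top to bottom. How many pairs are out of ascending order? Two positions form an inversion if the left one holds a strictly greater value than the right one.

25

Count, for each position, how many later elements it exceeds:
14: 3
16: 4
33: 7
15: 3
26: 4
30: 4
0: 0
2: 0
4: 0
17: 0
Sum: 3 + 4 + 7 + 3 + 4 + 4 + 0 + 0 + 0 + 0 = 25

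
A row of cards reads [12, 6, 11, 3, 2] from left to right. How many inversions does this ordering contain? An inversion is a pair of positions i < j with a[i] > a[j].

9 inversions

Out-of-order index pairs (1-indexed):
(1,2): 12 > 6
(1,3): 12 > 11
(1,4): 12 > 3
(1,5): 12 > 2
(2,4): 6 > 3
(2,5): 6 > 2
(3,4): 11 > 3
(3,5): 11 > 2
(4,5): 3 > 2
That's 9 pairs.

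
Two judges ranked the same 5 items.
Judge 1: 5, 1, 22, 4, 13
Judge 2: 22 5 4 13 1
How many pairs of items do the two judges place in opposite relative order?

4

Assign each item its position (1..5) in the first ordering, then rewrite the second ordering as that position sequence:
positions: 5→1, 1→2, 22→3, 4→4, 13→5
second ordering as positions: [3, 1, 4, 5, 2]
Discordant pairs = inversions in this position sequence.
3: 1, 2 → 2
1: 0
4: 2 → 1
5: 2 → 1
2: 0
Total: 2 + 0 + 1 + 1 + 0 = 4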